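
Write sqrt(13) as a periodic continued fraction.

[3; (1, 1, 1, 1, 6)]

Write x_i = (sqrt(13) + m_i)/d_i with (m_0, d_0) = (0, 1). a_0 = floor(sqrt(13)) = 3, since 3^2 = 9 <= 13 < 16 = 4^2.
Iterate m_{i+1} = d_i*a_i - m_i, d_{i+1} = (13 - m_{i+1}^2)/d_i, a_{i+1} = floor((a_0 + m_{i+1})/d_{i+1}):
  m_1 = 1*3 - 0 = 3, d_1 = (13 - 3^2)/1 = 4/1 = 4, a_1 = floor((3 + 3)/4) = 1.
  m_2 = 4*1 - 3 = 1, d_2 = (13 - 1^2)/4 = 12/4 = 3, a_2 = floor((3 + 1)/3) = 1.
  m_3 = 3*1 - 1 = 2, d_3 = (13 - 2^2)/3 = 9/3 = 3, a_3 = floor((3 + 2)/3) = 1.
  m_4 = 3*1 - 2 = 1, d_4 = (13 - 1^2)/3 = 12/3 = 4, a_4 = floor((3 + 1)/4) = 1.
  m_5 = 4*1 - 1 = 3, d_5 = (13 - 3^2)/4 = 4/4 = 1, a_5 = floor((3 + 3)/1) = 6.
  m_6 = 1*6 - 3 = 3, d_6 = (13 - 3^2)/1 = 4/1 = 4: (m_6, d_6) = (m_1, d_1) = (3, 4), so from here the quotients repeat a_1, ..., a_5; the period length is 5.
Hence the expansion of sqrt(13) is a_0 = 3 followed by the repeating block 1, 1, 1, 1, 6 (period 5).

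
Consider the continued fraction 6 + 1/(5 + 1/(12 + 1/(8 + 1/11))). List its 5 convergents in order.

Using the convergent recurrence p_i = a_i*p_{i-1} + p_{i-2}, q_i = a_i*q_{i-1} + q_{i-2} with p_{-2}=0, p_{-1}=1, q_{-2}=1, q_{-1}=0:
  i=0: a_0=6, p_0 = 6*1 + 0 = 6, q_0 = 6*0 + 1 = 1.
  i=1: a_1=5, p_1 = 5*6 + 1 = 31, q_1 = 5*1 + 0 = 5.
  i=2: a_2=12, p_2 = 12*31 + 6 = 378, q_2 = 12*5 + 1 = 61.
  i=3: a_3=8, p_3 = 8*378 + 31 = 3055, q_3 = 8*61 + 5 = 493.
  i=4: a_4=11, p_4 = 11*3055 + 378 = 33983, q_4 = 11*493 + 61 = 5484.

6/1, 31/5, 378/61, 3055/493, 33983/5484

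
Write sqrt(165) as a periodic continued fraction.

[12; (1, 5, 2, 5, 1, 24)]

Write x_i = (sqrt(165) + m_i)/d_i with (m_0, d_0) = (0, 1). a_0 = floor(sqrt(165)) = 12, since 12^2 = 144 <= 165 < 169 = 13^2.
Iterate m_{i+1} = d_i*a_i - m_i, d_{i+1} = (165 - m_{i+1}^2)/d_i, a_{i+1} = floor((a_0 + m_{i+1})/d_{i+1}):
  m_1 = 1*12 - 0 = 12, d_1 = (165 - 12^2)/1 = 21/1 = 21, a_1 = floor((12 + 12)/21) = 1.
  m_2 = 21*1 - 12 = 9, d_2 = (165 - 9^2)/21 = 84/21 = 4, a_2 = floor((12 + 9)/4) = 5.
  m_3 = 4*5 - 9 = 11, d_3 = (165 - 11^2)/4 = 44/4 = 11, a_3 = floor((12 + 11)/11) = 2.
  m_4 = 11*2 - 11 = 11, d_4 = (165 - 11^2)/11 = 44/11 = 4, a_4 = floor((12 + 11)/4) = 5.
  m_5 = 4*5 - 11 = 9, d_5 = (165 - 9^2)/4 = 84/4 = 21, a_5 = floor((12 + 9)/21) = 1.
  m_6 = 21*1 - 9 = 12, d_6 = (165 - 12^2)/21 = 21/21 = 1, a_6 = floor((12 + 12)/1) = 24.
  m_7 = 1*24 - 12 = 12, d_7 = (165 - 12^2)/1 = 21/1 = 21: (m_7, d_7) = (m_1, d_1) = (12, 21), so from here the quotients repeat a_1, ..., a_6; the period length is 6.
Hence the expansion of sqrt(165) is a_0 = 12 followed by the repeating block 1, 5, 2, 5, 1, 24 (period 6).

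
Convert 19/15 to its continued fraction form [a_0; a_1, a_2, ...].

Run the Euclidean algorithm on 19 and 15; the successive quotients are the partial quotients a_0, a_1, ... (each step inverts the fractional part left over by the previous one):
  19 = 1*15 + 4, so a_0 = 1.
  15 = 3*4 + 3, so a_1 = 3.
  4 = 1*3 + 1, so a_2 = 1.
  3 = 3*1 + 0, so a_3 = 3.
The remainder reaches 0 after 4 divisions, so the expansion has 4 partial quotients, read off in order.

[1; 3, 1, 3]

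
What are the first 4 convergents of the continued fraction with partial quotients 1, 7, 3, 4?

Using the convergent recurrence p_i = a_i*p_{i-1} + p_{i-2}, q_i = a_i*q_{i-1} + q_{i-2} with p_{-2}=0, p_{-1}=1, q_{-2}=1, q_{-1}=0:
  i=0: a_0=1, p_0 = 1*1 + 0 = 1, q_0 = 1*0 + 1 = 1.
  i=1: a_1=7, p_1 = 7*1 + 1 = 8, q_1 = 7*1 + 0 = 7.
  i=2: a_2=3, p_2 = 3*8 + 1 = 25, q_2 = 3*7 + 1 = 22.
  i=3: a_3=4, p_3 = 4*25 + 8 = 108, q_3 = 4*22 + 7 = 95.

1/1, 8/7, 25/22, 108/95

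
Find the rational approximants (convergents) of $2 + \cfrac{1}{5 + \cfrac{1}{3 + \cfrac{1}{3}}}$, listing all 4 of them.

Using the convergent recurrence p_i = a_i*p_{i-1} + p_{i-2}, q_i = a_i*q_{i-1} + q_{i-2} with p_{-2}=0, p_{-1}=1, q_{-2}=1, q_{-1}=0:
  i=0: a_0=2, p_0 = 2*1 + 0 = 2, q_0 = 2*0 + 1 = 1.
  i=1: a_1=5, p_1 = 5*2 + 1 = 11, q_1 = 5*1 + 0 = 5.
  i=2: a_2=3, p_2 = 3*11 + 2 = 35, q_2 = 3*5 + 1 = 16.
  i=3: a_3=3, p_3 = 3*35 + 11 = 116, q_3 = 3*16 + 5 = 53.

2/1, 11/5, 35/16, 116/53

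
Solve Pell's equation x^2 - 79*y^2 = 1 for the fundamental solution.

(x, y) = (80, 9)

First expand sqrt(79) as a continued fraction. With x_i = (sqrt(79) + m_i)/d_i and (m_0, d_0) = (0, 1): a_0 = floor(sqrt(79)) = 8, since 8^2 = 64 <= 79 < 81 = 9^2.
Iterate m_{i+1} = d_i*a_i - m_i, d_{i+1} = (79 - m_{i+1}^2)/d_i, a_{i+1} = floor((a_0 + m_{i+1})/d_{i+1}):
  m_1 = 1*8 - 0 = 8, d_1 = (79 - 8^2)/1 = 15/1 = 15, a_1 = floor((8 + 8)/15) = 1.
  m_2 = 15*1 - 8 = 7, d_2 = (79 - 7^2)/15 = 30/15 = 2, a_2 = floor((8 + 7)/2) = 7.
  m_3 = 2*7 - 7 = 7, d_3 = (79 - 7^2)/2 = 30/2 = 15, a_3 = floor((8 + 7)/15) = 1.
  m_4 = 15*1 - 7 = 8, d_4 = (79 - 8^2)/15 = 15/15 = 1, a_4 = floor((8 + 8)/1) = 16.
  m_5 = 1*16 - 8 = 8, d_5 = (79 - 8^2)/1 = 15/1 = 15: (m_5, d_5) = (m_1, d_1) = (8, 15), so from here the quotients repeat a_1, ..., a_4; the period length is 4.
So sqrt(79) = [8; (1, 7, 1, 16)] with period length k = 4.
k is even, so the fundamental solution of x^2 - 79y^2 = 1 is (p_{k-1}, q_{k-1}) = (p_3, q_3); compute convergents through index 3.
Convergents (p_i = a_i*p_{i-1} + p_{i-2}, q_i = a_i*q_{i-1} + q_{i-2} with p_{-2}=0, p_{-1}=1, q_{-2}=1, q_{-1}=0):
  i=0: a_0=8, p_0 = 8*1 + 0 = 8, q_0 = 8*0 + 1 = 1.
  i=1: a_1=1, p_1 = 1*8 + 1 = 9, q_1 = 1*1 + 0 = 1.
  i=2: a_2=7, p_2 = 7*9 + 8 = 71, q_2 = 7*1 + 1 = 8.
  i=3: a_3=1, p_3 = 1*71 + 9 = 80, q_3 = 1*8 + 1 = 9.
Check: 80^2 - 79*9^2 = 6400 - 6399 = 1, so (x, y) = (80, 9) solves the equation, and by the theorem it is the least positive solution.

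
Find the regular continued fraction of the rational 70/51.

[1; 2, 1, 2, 6]

Run the Euclidean algorithm on 70 and 51; the successive quotients are the partial quotients a_0, a_1, ... (each step inverts the fractional part left over by the previous one):
  70 = 1*51 + 19, so a_0 = 1.
  51 = 2*19 + 13, so a_1 = 2.
  19 = 1*13 + 6, so a_2 = 1.
  13 = 2*6 + 1, so a_3 = 2.
  6 = 6*1 + 0, so a_4 = 6.
The remainder reaches 0 after 5 divisions, so the expansion has 5 partial quotients, read off in order.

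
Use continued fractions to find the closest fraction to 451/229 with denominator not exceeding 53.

Expand x = 451/229 as a continued fraction with the Euclidean algorithm:
  451 = 1*229 + 222, so a_0 = 1.
  229 = 1*222 + 7, so a_1 = 1.
  222 = 31*7 + 5, so a_2 = 31.
  7 = 1*5 + 2, so a_3 = 1.
  5 = 2*2 + 1, so a_4 = 2.
  2 = 2*1 + 0, so a_5 = 2.
so x = [1; 1, 31, 1, 2, 2].
Convergents (p_i = a_i*p_{i-1} + p_{i-2}, q_i = a_i*q_{i-1} + q_{i-2} with p_{-2}=0, p_{-1}=1, q_{-2}=1, q_{-1}=0), until the denominator exceeds 53:
  i=0: a_0=1, p_0 = 1*1 + 0 = 1, q_0 = 1*0 + 1 = 1.
  i=1: a_1=1, p_1 = 1*1 + 1 = 2, q_1 = 1*1 + 0 = 1.
  i=2: a_2=31, p_2 = 31*2 + 1 = 63, q_2 = 31*1 + 1 = 32.
  i=3: a_3=1, p_3 = 1*63 + 2 = 65, q_3 = 1*32 + 1 = 33.
  i=4: a_4=2, p_4 = 2*65 + 63 = 193, q_4 = 2*33 + 32 = 98.
q_4 = 98 > 53, so the last convergent with denominator <= 53 is p_3/q_3 = 65/33.
The closest fraction with denominator <= 53 is either p_3/q_3 or the intermediate fraction (k*p_3 + p_2)/(k*q_3 + q_2) with the largest k >= 1 whose denominator stays <= 53; these approach x as k grows, and every other convergent or intermediate fraction in range is farther away.
Largest k: floor((53 - q_2)/q_3) = floor((53 - 32)/33) = 0.
Since k = 0, no intermediate fraction beyond p_3/q_3 has denominator <= 53, so the convergent 65/33 is the closest (its error is |451*33 - 65*229|/(229*33) = 2/7557).

65/33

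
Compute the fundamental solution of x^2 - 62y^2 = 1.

First expand sqrt(62) as a continued fraction. With x_i = (sqrt(62) + m_i)/d_i and (m_0, d_0) = (0, 1): a_0 = floor(sqrt(62)) = 7, since 7^2 = 49 <= 62 < 64 = 8^2.
Iterate m_{i+1} = d_i*a_i - m_i, d_{i+1} = (62 - m_{i+1}^2)/d_i, a_{i+1} = floor((a_0 + m_{i+1})/d_{i+1}):
  m_1 = 1*7 - 0 = 7, d_1 = (62 - 7^2)/1 = 13/1 = 13, a_1 = floor((7 + 7)/13) = 1.
  m_2 = 13*1 - 7 = 6, d_2 = (62 - 6^2)/13 = 26/13 = 2, a_2 = floor((7 + 6)/2) = 6.
  m_3 = 2*6 - 6 = 6, d_3 = (62 - 6^2)/2 = 26/2 = 13, a_3 = floor((7 + 6)/13) = 1.
  m_4 = 13*1 - 6 = 7, d_4 = (62 - 7^2)/13 = 13/13 = 1, a_4 = floor((7 + 7)/1) = 14.
  m_5 = 1*14 - 7 = 7, d_5 = (62 - 7^2)/1 = 13/1 = 13: (m_5, d_5) = (m_1, d_1) = (7, 13), so from here the quotients repeat a_1, ..., a_4; the period length is 4.
So sqrt(62) = [7; (1, 6, 1, 14)] with period length k = 4.
k is even, so the fundamental solution of x^2 - 62y^2 = 1 is (p_{k-1}, q_{k-1}) = (p_3, q_3); compute convergents through index 3.
Convergents (p_i = a_i*p_{i-1} + p_{i-2}, q_i = a_i*q_{i-1} + q_{i-2} with p_{-2}=0, p_{-1}=1, q_{-2}=1, q_{-1}=0):
  i=0: a_0=7, p_0 = 7*1 + 0 = 7, q_0 = 7*0 + 1 = 1.
  i=1: a_1=1, p_1 = 1*7 + 1 = 8, q_1 = 1*1 + 0 = 1.
  i=2: a_2=6, p_2 = 6*8 + 7 = 55, q_2 = 6*1 + 1 = 7.
  i=3: a_3=1, p_3 = 1*55 + 8 = 63, q_3 = 1*7 + 1 = 8.
Check: 63^2 - 62*8^2 = 3969 - 3968 = 1, so (x, y) = (63, 8) solves the equation, and by the theorem it is the least positive solution.

(x, y) = (63, 8)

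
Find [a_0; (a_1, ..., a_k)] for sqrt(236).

[15; (2, 1, 3, 5, 1, 6, 1, 5, 3, 1, 2, 30)]

Write x_i = (sqrt(236) + m_i)/d_i with (m_0, d_0) = (0, 1). a_0 = floor(sqrt(236)) = 15, since 15^2 = 225 <= 236 < 256 = 16^2.
Iterate m_{i+1} = d_i*a_i - m_i, d_{i+1} = (236 - m_{i+1}^2)/d_i, a_{i+1} = floor((a_0 + m_{i+1})/d_{i+1}):
  m_1 = 1*15 - 0 = 15, d_1 = (236 - 15^2)/1 = 11/1 = 11, a_1 = floor((15 + 15)/11) = 2.
  m_2 = 11*2 - 15 = 7, d_2 = (236 - 7^2)/11 = 187/11 = 17, a_2 = floor((15 + 7)/17) = 1.
  m_3 = 17*1 - 7 = 10, d_3 = (236 - 10^2)/17 = 136/17 = 8, a_3 = floor((15 + 10)/8) = 3.
  m_4 = 8*3 - 10 = 14, d_4 = (236 - 14^2)/8 = 40/8 = 5, a_4 = floor((15 + 14)/5) = 5.
  m_5 = 5*5 - 14 = 11, d_5 = (236 - 11^2)/5 = 115/5 = 23, a_5 = floor((15 + 11)/23) = 1.
  m_6 = 23*1 - 11 = 12, d_6 = (236 - 12^2)/23 = 92/23 = 4, a_6 = floor((15 + 12)/4) = 6.
  m_7 = 4*6 - 12 = 12, d_7 = (236 - 12^2)/4 = 92/4 = 23, a_7 = floor((15 + 12)/23) = 1.
  m_8 = 23*1 - 12 = 11, d_8 = (236 - 11^2)/23 = 115/23 = 5, a_8 = floor((15 + 11)/5) = 5.
  m_9 = 5*5 - 11 = 14, d_9 = (236 - 14^2)/5 = 40/5 = 8, a_9 = floor((15 + 14)/8) = 3.
  m_10 = 8*3 - 14 = 10, d_10 = (236 - 10^2)/8 = 136/8 = 17, a_10 = floor((15 + 10)/17) = 1.
  m_11 = 17*1 - 10 = 7, d_11 = (236 - 7^2)/17 = 187/17 = 11, a_11 = floor((15 + 7)/11) = 2.
  m_12 = 11*2 - 7 = 15, d_12 = (236 - 15^2)/11 = 11/11 = 1, a_12 = floor((15 + 15)/1) = 30.
  m_13 = 1*30 - 15 = 15, d_13 = (236 - 15^2)/1 = 11/1 = 11: (m_13, d_13) = (m_1, d_1) = (15, 11), so from here the quotients repeat a_1, ..., a_12; the period length is 12.
Hence the expansion of sqrt(236) is a_0 = 15 followed by the repeating block 2, 1, 3, 5, 1, 6, 1, 5, 3, 1, 2, 30 (period 12).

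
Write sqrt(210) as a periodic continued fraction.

Write x_i = (sqrt(210) + m_i)/d_i with (m_0, d_0) = (0, 1). a_0 = floor(sqrt(210)) = 14, since 14^2 = 196 <= 210 < 225 = 15^2.
Iterate m_{i+1} = d_i*a_i - m_i, d_{i+1} = (210 - m_{i+1}^2)/d_i, a_{i+1} = floor((a_0 + m_{i+1})/d_{i+1}):
  m_1 = 1*14 - 0 = 14, d_1 = (210 - 14^2)/1 = 14/1 = 14, a_1 = floor((14 + 14)/14) = 2.
  m_2 = 14*2 - 14 = 14, d_2 = (210 - 14^2)/14 = 14/14 = 1, a_2 = floor((14 + 14)/1) = 28.
  m_3 = 1*28 - 14 = 14, d_3 = (210 - 14^2)/1 = 14/1 = 14: (m_3, d_3) = (m_1, d_1) = (14, 14), so from here the quotients repeat a_1, a_2; the period length is 2.
Hence the expansion of sqrt(210) is a_0 = 14 followed by the repeating block 2, 28 (period 2).

[14; (2, 28)]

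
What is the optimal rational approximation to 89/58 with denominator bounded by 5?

3/2

Expand x = 89/58 as a continued fraction with the Euclidean algorithm:
  89 = 1*58 + 31, so a_0 = 1.
  58 = 1*31 + 27, so a_1 = 1.
  31 = 1*27 + 4, so a_2 = 1.
  27 = 6*4 + 3, so a_3 = 6.
  4 = 1*3 + 1, so a_4 = 1.
  3 = 3*1 + 0, so a_5 = 3.
so x = [1; 1, 1, 6, 1, 3].
Convergents (p_i = a_i*p_{i-1} + p_{i-2}, q_i = a_i*q_{i-1} + q_{i-2} with p_{-2}=0, p_{-1}=1, q_{-2}=1, q_{-1}=0), until the denominator exceeds 5:
  i=0: a_0=1, p_0 = 1*1 + 0 = 1, q_0 = 1*0 + 1 = 1.
  i=1: a_1=1, p_1 = 1*1 + 1 = 2, q_1 = 1*1 + 0 = 1.
  i=2: a_2=1, p_2 = 1*2 + 1 = 3, q_2 = 1*1 + 1 = 2.
  i=3: a_3=6, p_3 = 6*3 + 2 = 20, q_3 = 6*2 + 1 = 13.
q_3 = 13 > 5, so the last convergent with denominator <= 5 is p_2/q_2 = 3/2.
The closest fraction with denominator <= 5 is either p_2/q_2 or the intermediate fraction (k*p_2 + p_1)/(k*q_2 + q_1) with the largest k >= 1 whose denominator stays <= 5; these approach x as k grows, and every other convergent or intermediate fraction in range is farther away.
Largest k: floor((5 - q_1)/q_2) = floor((5 - 1)/2) = 2.
That gives (2*3 + 2)/(2*2 + 1) = 8/5.
Compare the errors: |x - 3/2| = |89*2 - 3*58|/(58*2) = 4/116, and |x - 8/5| = |89*5 - 8*58|/(58*5) = 19/290.
Cross-multiplying, 4*290 = 1160 < 2204 = 19*116, so 4/116 is smaller: the convergent 3/2 is closer to x than 8/5.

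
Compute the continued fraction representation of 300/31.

Run the Euclidean algorithm on 300 and 31; the successive quotients are the partial quotients a_0, a_1, ... (each step inverts the fractional part left over by the previous one):
  300 = 9*31 + 21, so a_0 = 9.
  31 = 1*21 + 10, so a_1 = 1.
  21 = 2*10 + 1, so a_2 = 2.
  10 = 10*1 + 0, so a_3 = 10.
The remainder reaches 0 after 4 divisions, so the expansion has 4 partial quotients, read off in order.

[9; 1, 2, 10]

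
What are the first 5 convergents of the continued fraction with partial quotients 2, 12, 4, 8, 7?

2/1, 25/12, 102/49, 841/404, 5989/2877

Using the convergent recurrence p_i = a_i*p_{i-1} + p_{i-2}, q_i = a_i*q_{i-1} + q_{i-2} with p_{-2}=0, p_{-1}=1, q_{-2}=1, q_{-1}=0:
  i=0: a_0=2, p_0 = 2*1 + 0 = 2, q_0 = 2*0 + 1 = 1.
  i=1: a_1=12, p_1 = 12*2 + 1 = 25, q_1 = 12*1 + 0 = 12.
  i=2: a_2=4, p_2 = 4*25 + 2 = 102, q_2 = 4*12 + 1 = 49.
  i=3: a_3=8, p_3 = 8*102 + 25 = 841, q_3 = 8*49 + 12 = 404.
  i=4: a_4=7, p_4 = 7*841 + 102 = 5989, q_4 = 7*404 + 49 = 2877.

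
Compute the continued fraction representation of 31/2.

Run the Euclidean algorithm on 31 and 2; the successive quotients are the partial quotients a_0, a_1, ... (each step inverts the fractional part left over by the previous one):
  31 = 15*2 + 1, so a_0 = 15.
  2 = 2*1 + 0, so a_1 = 2.
The remainder reaches 0 after 2 divisions, so the expansion has 2 partial quotients, read off in order.

[15; 2]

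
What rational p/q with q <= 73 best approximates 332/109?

198/65

Expand x = 332/109 as a continued fraction with the Euclidean algorithm:
  332 = 3*109 + 5, so a_0 = 3.
  109 = 21*5 + 4, so a_1 = 21.
  5 = 1*4 + 1, so a_2 = 1.
  4 = 4*1 + 0, so a_3 = 4.
so x = [3; 21, 1, 4].
Convergents (p_i = a_i*p_{i-1} + p_{i-2}, q_i = a_i*q_{i-1} + q_{i-2} with p_{-2}=0, p_{-1}=1, q_{-2}=1, q_{-1}=0), until the denominator exceeds 73:
  i=0: a_0=3, p_0 = 3*1 + 0 = 3, q_0 = 3*0 + 1 = 1.
  i=1: a_1=21, p_1 = 21*3 + 1 = 64, q_1 = 21*1 + 0 = 21.
  i=2: a_2=1, p_2 = 1*64 + 3 = 67, q_2 = 1*21 + 1 = 22.
  i=3: a_3=4, p_3 = 4*67 + 64 = 332, q_3 = 4*22 + 21 = 109.
q_3 = 109 > 73, so the last convergent with denominator <= 73 is p_2/q_2 = 67/22.
The closest fraction with denominator <= 73 is either p_2/q_2 or the intermediate fraction (k*p_2 + p_1)/(k*q_2 + q_1) with the largest k >= 1 whose denominator stays <= 73; these approach x as k grows, and every other convergent or intermediate fraction in range is farther away.
Largest k: floor((73 - q_1)/q_2) = floor((73 - 21)/22) = 2.
That gives (2*67 + 64)/(2*22 + 21) = 198/65.
Compare the errors: |x - 67/22| = |332*22 - 67*109|/(109*22) = 1/2398, and |x - 198/65| = |332*65 - 198*109|/(109*65) = 2/7085.
Cross-multiplying, 2*2398 = 4796 < 7085 = 1*7085, so 2/7085 is smaller: the intermediate fraction 198/65 is closer to x than 67/22.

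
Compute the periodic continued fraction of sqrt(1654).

[40; (1, 2, 40, 2, 1, 80)]

Write x_i = (sqrt(1654) + m_i)/d_i with (m_0, d_0) = (0, 1). a_0 = floor(sqrt(1654)) = 40, since 40^2 = 1600 <= 1654 < 1681 = 41^2.
Iterate m_{i+1} = d_i*a_i - m_i, d_{i+1} = (1654 - m_{i+1}^2)/d_i, a_{i+1} = floor((a_0 + m_{i+1})/d_{i+1}):
  m_1 = 1*40 - 0 = 40, d_1 = (1654 - 40^2)/1 = 54/1 = 54, a_1 = floor((40 + 40)/54) = 1.
  m_2 = 54*1 - 40 = 14, d_2 = (1654 - 14^2)/54 = 1458/54 = 27, a_2 = floor((40 + 14)/27) = 2.
  m_3 = 27*2 - 14 = 40, d_3 = (1654 - 40^2)/27 = 54/27 = 2, a_3 = floor((40 + 40)/2) = 40.
  m_4 = 2*40 - 40 = 40, d_4 = (1654 - 40^2)/2 = 54/2 = 27, a_4 = floor((40 + 40)/27) = 2.
  m_5 = 27*2 - 40 = 14, d_5 = (1654 - 14^2)/27 = 1458/27 = 54, a_5 = floor((40 + 14)/54) = 1.
  m_6 = 54*1 - 14 = 40, d_6 = (1654 - 40^2)/54 = 54/54 = 1, a_6 = floor((40 + 40)/1) = 80.
  m_7 = 1*80 - 40 = 40, d_7 = (1654 - 40^2)/1 = 54/1 = 54: (m_7, d_7) = (m_1, d_1) = (40, 54), so from here the quotients repeat a_1, ..., a_6; the period length is 6.
Hence the expansion of sqrt(1654) is a_0 = 40 followed by the repeating block 1, 2, 40, 2, 1, 80 (period 6).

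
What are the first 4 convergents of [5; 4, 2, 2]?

5/1, 21/4, 47/9, 115/22

Using the convergent recurrence p_i = a_i*p_{i-1} + p_{i-2}, q_i = a_i*q_{i-1} + q_{i-2} with p_{-2}=0, p_{-1}=1, q_{-2}=1, q_{-1}=0:
  i=0: a_0=5, p_0 = 5*1 + 0 = 5, q_0 = 5*0 + 1 = 1.
  i=1: a_1=4, p_1 = 4*5 + 1 = 21, q_1 = 4*1 + 0 = 4.
  i=2: a_2=2, p_2 = 2*21 + 5 = 47, q_2 = 2*4 + 1 = 9.
  i=3: a_3=2, p_3 = 2*47 + 21 = 115, q_3 = 2*9 + 4 = 22.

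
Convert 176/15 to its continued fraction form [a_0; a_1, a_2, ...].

Run the Euclidean algorithm on 176 and 15; the successive quotients are the partial quotients a_0, a_1, ... (each step inverts the fractional part left over by the previous one):
  176 = 11*15 + 11, so a_0 = 11.
  15 = 1*11 + 4, so a_1 = 1.
  11 = 2*4 + 3, so a_2 = 2.
  4 = 1*3 + 1, so a_3 = 1.
  3 = 3*1 + 0, so a_4 = 3.
The remainder reaches 0 after 5 divisions, so the expansion has 5 partial quotients, read off in order.

[11; 1, 2, 1, 3]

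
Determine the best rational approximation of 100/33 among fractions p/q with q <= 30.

91/30

Expand x = 100/33 as a continued fraction with the Euclidean algorithm:
  100 = 3*33 + 1, so a_0 = 3.
  33 = 33*1 + 0, so a_1 = 33.
so x = [3; 33].
Convergents (p_i = a_i*p_{i-1} + p_{i-2}, q_i = a_i*q_{i-1} + q_{i-2} with p_{-2}=0, p_{-1}=1, q_{-2}=1, q_{-1}=0), until the denominator exceeds 30:
  i=0: a_0=3, p_0 = 3*1 + 0 = 3, q_0 = 3*0 + 1 = 1.
  i=1: a_1=33, p_1 = 33*3 + 1 = 100, q_1 = 33*1 + 0 = 33.
q_1 = 33 > 30, so the last convergent with denominator <= 30 is p_0/q_0 = 3/1.
The closest fraction with denominator <= 30 is either p_0/q_0 or the intermediate fraction (k*p_0 + p_{-1})/(k*q_0 + q_{-1}) with the largest k >= 1 whose denominator stays <= 30; these approach x as k grows, and every other convergent or intermediate fraction in range is farther away.
Largest k: floor((30 - q_{-1})/q_0) = floor((30 - 0)/1) = 30 (using the seeds p_{-1} = 1, q_{-1} = 0).
That gives (30*3 + 1)/(30*1 + 0) = 91/30.
Compare the errors: |x - 3/1| = |100*1 - 3*33|/(33*1) = 1/33, and |x - 91/30| = |100*30 - 91*33|/(33*30) = 3/990.
Cross-multiplying, 3*33 = 99 < 990 = 1*990, so 3/990 is smaller: the intermediate fraction 91/30 is closer to x than 3/1.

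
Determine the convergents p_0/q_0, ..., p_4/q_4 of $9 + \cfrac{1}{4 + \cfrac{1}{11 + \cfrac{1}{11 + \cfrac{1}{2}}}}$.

Using the convergent recurrence p_i = a_i*p_{i-1} + p_{i-2}, q_i = a_i*q_{i-1} + q_{i-2} with p_{-2}=0, p_{-1}=1, q_{-2}=1, q_{-1}=0:
  i=0: a_0=9, p_0 = 9*1 + 0 = 9, q_0 = 9*0 + 1 = 1.
  i=1: a_1=4, p_1 = 4*9 + 1 = 37, q_1 = 4*1 + 0 = 4.
  i=2: a_2=11, p_2 = 11*37 + 9 = 416, q_2 = 11*4 + 1 = 45.
  i=3: a_3=11, p_3 = 11*416 + 37 = 4613, q_3 = 11*45 + 4 = 499.
  i=4: a_4=2, p_4 = 2*4613 + 416 = 9642, q_4 = 2*499 + 45 = 1043.

9/1, 37/4, 416/45, 4613/499, 9642/1043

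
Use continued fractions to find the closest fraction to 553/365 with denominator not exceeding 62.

50/33

Expand x = 553/365 as a continued fraction with the Euclidean algorithm:
  553 = 1*365 + 188, so a_0 = 1.
  365 = 1*188 + 177, so a_1 = 1.
  188 = 1*177 + 11, so a_2 = 1.
  177 = 16*11 + 1, so a_3 = 16.
  11 = 11*1 + 0, so a_4 = 11.
so x = [1; 1, 1, 16, 11].
Convergents (p_i = a_i*p_{i-1} + p_{i-2}, q_i = a_i*q_{i-1} + q_{i-2} with p_{-2}=0, p_{-1}=1, q_{-2}=1, q_{-1}=0), until the denominator exceeds 62:
  i=0: a_0=1, p_0 = 1*1 + 0 = 1, q_0 = 1*0 + 1 = 1.
  i=1: a_1=1, p_1 = 1*1 + 1 = 2, q_1 = 1*1 + 0 = 1.
  i=2: a_2=1, p_2 = 1*2 + 1 = 3, q_2 = 1*1 + 1 = 2.
  i=3: a_3=16, p_3 = 16*3 + 2 = 50, q_3 = 16*2 + 1 = 33.
  i=4: a_4=11, p_4 = 11*50 + 3 = 553, q_4 = 11*33 + 2 = 365.
q_4 = 365 > 62, so the last convergent with denominator <= 62 is p_3/q_3 = 50/33.
The closest fraction with denominator <= 62 is either p_3/q_3 or the intermediate fraction (k*p_3 + p_2)/(k*q_3 + q_2) with the largest k >= 1 whose denominator stays <= 62; these approach x as k grows, and every other convergent or intermediate fraction in range is farther away.
Largest k: floor((62 - q_2)/q_3) = floor((62 - 2)/33) = 1.
That gives (1*50 + 3)/(1*33 + 2) = 53/35.
Compare the errors: |x - 50/33| = |553*33 - 50*365|/(365*33) = 1/12045, and |x - 53/35| = |553*35 - 53*365|/(365*35) = 10/12775.
Cross-multiplying, 1*12775 = 12775 < 120450 = 10*12045, so 1/12045 is smaller: the convergent 50/33 is closer to x than 53/35.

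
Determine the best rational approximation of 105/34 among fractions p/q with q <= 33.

71/23

Expand x = 105/34 as a continued fraction with the Euclidean algorithm:
  105 = 3*34 + 3, so a_0 = 3.
  34 = 11*3 + 1, so a_1 = 11.
  3 = 3*1 + 0, so a_2 = 3.
so x = [3; 11, 3].
Convergents (p_i = a_i*p_{i-1} + p_{i-2}, q_i = a_i*q_{i-1} + q_{i-2} with p_{-2}=0, p_{-1}=1, q_{-2}=1, q_{-1}=0), until the denominator exceeds 33:
  i=0: a_0=3, p_0 = 3*1 + 0 = 3, q_0 = 3*0 + 1 = 1.
  i=1: a_1=11, p_1 = 11*3 + 1 = 34, q_1 = 11*1 + 0 = 11.
  i=2: a_2=3, p_2 = 3*34 + 3 = 105, q_2 = 3*11 + 1 = 34.
q_2 = 34 > 33, so the last convergent with denominator <= 33 is p_1/q_1 = 34/11.
The closest fraction with denominator <= 33 is either p_1/q_1 or the intermediate fraction (k*p_1 + p_0)/(k*q_1 + q_0) with the largest k >= 1 whose denominator stays <= 33; these approach x as k grows, and every other convergent or intermediate fraction in range is farther away.
Largest k: floor((33 - q_0)/q_1) = floor((33 - 1)/11) = 2.
That gives (2*34 + 3)/(2*11 + 1) = 71/23.
Compare the errors: |x - 34/11| = |105*11 - 34*34|/(34*11) = 1/374, and |x - 71/23| = |105*23 - 71*34|/(34*23) = 1/782.
Cross-multiplying, 1*374 = 374 < 782 = 1*782, so 1/782 is smaller: the intermediate fraction 71/23 is closer to x than 34/11.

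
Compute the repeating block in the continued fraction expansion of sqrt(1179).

[34; (2, 1, 33, 1, 2, 68)]

Write x_i = (sqrt(1179) + m_i)/d_i with (m_0, d_0) = (0, 1). a_0 = floor(sqrt(1179)) = 34, since 34^2 = 1156 <= 1179 < 1225 = 35^2.
Iterate m_{i+1} = d_i*a_i - m_i, d_{i+1} = (1179 - m_{i+1}^2)/d_i, a_{i+1} = floor((a_0 + m_{i+1})/d_{i+1}):
  m_1 = 1*34 - 0 = 34, d_1 = (1179 - 34^2)/1 = 23/1 = 23, a_1 = floor((34 + 34)/23) = 2.
  m_2 = 23*2 - 34 = 12, d_2 = (1179 - 12^2)/23 = 1035/23 = 45, a_2 = floor((34 + 12)/45) = 1.
  m_3 = 45*1 - 12 = 33, d_3 = (1179 - 33^2)/45 = 90/45 = 2, a_3 = floor((34 + 33)/2) = 33.
  m_4 = 2*33 - 33 = 33, d_4 = (1179 - 33^2)/2 = 90/2 = 45, a_4 = floor((34 + 33)/45) = 1.
  m_5 = 45*1 - 33 = 12, d_5 = (1179 - 12^2)/45 = 1035/45 = 23, a_5 = floor((34 + 12)/23) = 2.
  m_6 = 23*2 - 12 = 34, d_6 = (1179 - 34^2)/23 = 23/23 = 1, a_6 = floor((34 + 34)/1) = 68.
  m_7 = 1*68 - 34 = 34, d_7 = (1179 - 34^2)/1 = 23/1 = 23: (m_7, d_7) = (m_1, d_1) = (34, 23), so from here the quotients repeat a_1, ..., a_6; the period length is 6.
Hence the expansion of sqrt(1179) is a_0 = 34 followed by the repeating block 2, 1, 33, 1, 2, 68 (period 6).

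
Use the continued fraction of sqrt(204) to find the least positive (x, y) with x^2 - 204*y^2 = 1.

First expand sqrt(204) as a continued fraction. With x_i = (sqrt(204) + m_i)/d_i and (m_0, d_0) = (0, 1): a_0 = floor(sqrt(204)) = 14, since 14^2 = 196 <= 204 < 225 = 15^2.
Iterate m_{i+1} = d_i*a_i - m_i, d_{i+1} = (204 - m_{i+1}^2)/d_i, a_{i+1} = floor((a_0 + m_{i+1})/d_{i+1}):
  m_1 = 1*14 - 0 = 14, d_1 = (204 - 14^2)/1 = 8/1 = 8, a_1 = floor((14 + 14)/8) = 3.
  m_2 = 8*3 - 14 = 10, d_2 = (204 - 10^2)/8 = 104/8 = 13, a_2 = floor((14 + 10)/13) = 1.
  m_3 = 13*1 - 10 = 3, d_3 = (204 - 3^2)/13 = 195/13 = 15, a_3 = floor((14 + 3)/15) = 1.
  m_4 = 15*1 - 3 = 12, d_4 = (204 - 12^2)/15 = 60/15 = 4, a_4 = floor((14 + 12)/4) = 6.
  m_5 = 4*6 - 12 = 12, d_5 = (204 - 12^2)/4 = 60/4 = 15, a_5 = floor((14 + 12)/15) = 1.
  m_6 = 15*1 - 12 = 3, d_6 = (204 - 3^2)/15 = 195/15 = 13, a_6 = floor((14 + 3)/13) = 1.
  m_7 = 13*1 - 3 = 10, d_7 = (204 - 10^2)/13 = 104/13 = 8, a_7 = floor((14 + 10)/8) = 3.
  m_8 = 8*3 - 10 = 14, d_8 = (204 - 14^2)/8 = 8/8 = 1, a_8 = floor((14 + 14)/1) = 28.
  m_9 = 1*28 - 14 = 14, d_9 = (204 - 14^2)/1 = 8/1 = 8: (m_9, d_9) = (m_1, d_1) = (14, 8), so from here the quotients repeat a_1, ..., a_8; the period length is 8.
So sqrt(204) = [14; (3, 1, 1, 6, 1, 1, 3, 28)] with period length k = 8.
k is even, so the fundamental solution of x^2 - 204y^2 = 1 is (p_{k-1}, q_{k-1}) = (p_7, q_7); compute convergents through index 7.
Convergents (p_i = a_i*p_{i-1} + p_{i-2}, q_i = a_i*q_{i-1} + q_{i-2} with p_{-2}=0, p_{-1}=1, q_{-2}=1, q_{-1}=0):
  i=0: a_0=14, p_0 = 14*1 + 0 = 14, q_0 = 14*0 + 1 = 1.
  i=1: a_1=3, p_1 = 3*14 + 1 = 43, q_1 = 3*1 + 0 = 3.
  i=2: a_2=1, p_2 = 1*43 + 14 = 57, q_2 = 1*3 + 1 = 4.
  i=3: a_3=1, p_3 = 1*57 + 43 = 100, q_3 = 1*4 + 3 = 7.
  i=4: a_4=6, p_4 = 6*100 + 57 = 657, q_4 = 6*7 + 4 = 46.
  i=5: a_5=1, p_5 = 1*657 + 100 = 757, q_5 = 1*46 + 7 = 53.
  i=6: a_6=1, p_6 = 1*757 + 657 = 1414, q_6 = 1*53 + 46 = 99.
  i=7: a_7=3, p_7 = 3*1414 + 757 = 4999, q_7 = 3*99 + 53 = 350.
Check: 4999^2 - 204*350^2 = 24990001 - 24990000 = 1, so (x, y) = (4999, 350) solves the equation, and by the theorem it is the least positive solution.

(x, y) = (4999, 350)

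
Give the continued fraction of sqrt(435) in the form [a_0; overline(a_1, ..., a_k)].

[20; overline(1, 5, 1, 40)]

Write x_i = (sqrt(435) + m_i)/d_i with (m_0, d_0) = (0, 1). a_0 = floor(sqrt(435)) = 20, since 20^2 = 400 <= 435 < 441 = 21^2.
Iterate m_{i+1} = d_i*a_i - m_i, d_{i+1} = (435 - m_{i+1}^2)/d_i, a_{i+1} = floor((a_0 + m_{i+1})/d_{i+1}):
  m_1 = 1*20 - 0 = 20, d_1 = (435 - 20^2)/1 = 35/1 = 35, a_1 = floor((20 + 20)/35) = 1.
  m_2 = 35*1 - 20 = 15, d_2 = (435 - 15^2)/35 = 210/35 = 6, a_2 = floor((20 + 15)/6) = 5.
  m_3 = 6*5 - 15 = 15, d_3 = (435 - 15^2)/6 = 210/6 = 35, a_3 = floor((20 + 15)/35) = 1.
  m_4 = 35*1 - 15 = 20, d_4 = (435 - 20^2)/35 = 35/35 = 1, a_4 = floor((20 + 20)/1) = 40.
  m_5 = 1*40 - 20 = 20, d_5 = (435 - 20^2)/1 = 35/1 = 35: (m_5, d_5) = (m_1, d_1) = (20, 35), so from here the quotients repeat a_1, ..., a_4; the period length is 4.
Hence the expansion of sqrt(435) is a_0 = 20 followed by the repeating block 1, 5, 1, 40 (period 4).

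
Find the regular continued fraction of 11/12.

[0; 1, 11]

Run the Euclidean algorithm on 11 and 12; the successive quotients are the partial quotients a_0, a_1, ... (each step inverts the fractional part left over by the previous one):
  11 = 0*12 + 11, so a_0 = 0.
  12 = 1*11 + 1, so a_1 = 1.
  11 = 11*1 + 0, so a_2 = 11.
The remainder reaches 0 after 3 divisions, so the expansion has 3 partial quotients, read off in order.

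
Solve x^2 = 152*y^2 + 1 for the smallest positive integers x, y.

(x, y) = (37, 3)

First expand sqrt(152) as a continued fraction. With x_i = (sqrt(152) + m_i)/d_i and (m_0, d_0) = (0, 1): a_0 = floor(sqrt(152)) = 12, since 12^2 = 144 <= 152 < 169 = 13^2.
Iterate m_{i+1} = d_i*a_i - m_i, d_{i+1} = (152 - m_{i+1}^2)/d_i, a_{i+1} = floor((a_0 + m_{i+1})/d_{i+1}):
  m_1 = 1*12 - 0 = 12, d_1 = (152 - 12^2)/1 = 8/1 = 8, a_1 = floor((12 + 12)/8) = 3.
  m_2 = 8*3 - 12 = 12, d_2 = (152 - 12^2)/8 = 8/8 = 1, a_2 = floor((12 + 12)/1) = 24.
  m_3 = 1*24 - 12 = 12, d_3 = (152 - 12^2)/1 = 8/1 = 8: (m_3, d_3) = (m_1, d_1) = (12, 8), so from here the quotients repeat a_1, a_2; the period length is 2.
So sqrt(152) = [12; (3, 24)] with period length k = 2.
k is even, so the fundamental solution of x^2 - 152y^2 = 1 is (p_{k-1}, q_{k-1}) = (p_1, q_1); compute convergents through index 1.
Convergents (p_i = a_i*p_{i-1} + p_{i-2}, q_i = a_i*q_{i-1} + q_{i-2} with p_{-2}=0, p_{-1}=1, q_{-2}=1, q_{-1}=0):
  i=0: a_0=12, p_0 = 12*1 + 0 = 12, q_0 = 12*0 + 1 = 1.
  i=1: a_1=3, p_1 = 3*12 + 1 = 37, q_1 = 3*1 + 0 = 3.
Check: 37^2 - 152*3^2 = 1369 - 1368 = 1, so (x, y) = (37, 3) solves the equation, and by the theorem it is the least positive solution.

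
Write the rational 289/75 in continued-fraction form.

Run the Euclidean algorithm on 289 and 75; the successive quotients are the partial quotients a_0, a_1, ... (each step inverts the fractional part left over by the previous one):
  289 = 3*75 + 64, so a_0 = 3.
  75 = 1*64 + 11, so a_1 = 1.
  64 = 5*11 + 9, so a_2 = 5.
  11 = 1*9 + 2, so a_3 = 1.
  9 = 4*2 + 1, so a_4 = 4.
  2 = 2*1 + 0, so a_5 = 2.
The remainder reaches 0 after 6 divisions, so the expansion has 6 partial quotients, read off in order.

[3; 1, 5, 1, 4, 2]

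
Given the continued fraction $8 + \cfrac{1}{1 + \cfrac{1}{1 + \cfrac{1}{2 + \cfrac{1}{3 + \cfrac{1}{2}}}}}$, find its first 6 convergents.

Using the convergent recurrence p_i = a_i*p_{i-1} + p_{i-2}, q_i = a_i*q_{i-1} + q_{i-2} with p_{-2}=0, p_{-1}=1, q_{-2}=1, q_{-1}=0:
  i=0: a_0=8, p_0 = 8*1 + 0 = 8, q_0 = 8*0 + 1 = 1.
  i=1: a_1=1, p_1 = 1*8 + 1 = 9, q_1 = 1*1 + 0 = 1.
  i=2: a_2=1, p_2 = 1*9 + 8 = 17, q_2 = 1*1 + 1 = 2.
  i=3: a_3=2, p_3 = 2*17 + 9 = 43, q_3 = 2*2 + 1 = 5.
  i=4: a_4=3, p_4 = 3*43 + 17 = 146, q_4 = 3*5 + 2 = 17.
  i=5: a_5=2, p_5 = 2*146 + 43 = 335, q_5 = 2*17 + 5 = 39.

8/1, 9/1, 17/2, 43/5, 146/17, 335/39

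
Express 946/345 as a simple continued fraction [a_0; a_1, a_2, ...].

Run the Euclidean algorithm on 946 and 345; the successive quotients are the partial quotients a_0, a_1, ... (each step inverts the fractional part left over by the previous one):
  946 = 2*345 + 256, so a_0 = 2.
  345 = 1*256 + 89, so a_1 = 1.
  256 = 2*89 + 78, so a_2 = 2.
  89 = 1*78 + 11, so a_3 = 1.
  78 = 7*11 + 1, so a_4 = 7.
  11 = 11*1 + 0, so a_5 = 11.
The remainder reaches 0 after 6 divisions, so the expansion has 6 partial quotients, read off in order.

[2; 1, 2, 1, 7, 11]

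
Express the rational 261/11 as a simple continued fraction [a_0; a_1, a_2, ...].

[23; 1, 2, 1, 2]

Run the Euclidean algorithm on 261 and 11; the successive quotients are the partial quotients a_0, a_1, ... (each step inverts the fractional part left over by the previous one):
  261 = 23*11 + 8, so a_0 = 23.
  11 = 1*8 + 3, so a_1 = 1.
  8 = 2*3 + 2, so a_2 = 2.
  3 = 1*2 + 1, so a_3 = 1.
  2 = 2*1 + 0, so a_4 = 2.
The remainder reaches 0 after 5 divisions, so the expansion has 5 partial quotients, read off in order.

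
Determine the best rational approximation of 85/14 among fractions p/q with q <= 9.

Expand x = 85/14 as a continued fraction with the Euclidean algorithm:
  85 = 6*14 + 1, so a_0 = 6.
  14 = 14*1 + 0, so a_1 = 14.
so x = [6; 14].
Convergents (p_i = a_i*p_{i-1} + p_{i-2}, q_i = a_i*q_{i-1} + q_{i-2} with p_{-2}=0, p_{-1}=1, q_{-2}=1, q_{-1}=0), until the denominator exceeds 9:
  i=0: a_0=6, p_0 = 6*1 + 0 = 6, q_0 = 6*0 + 1 = 1.
  i=1: a_1=14, p_1 = 14*6 + 1 = 85, q_1 = 14*1 + 0 = 14.
q_1 = 14 > 9, so the last convergent with denominator <= 9 is p_0/q_0 = 6/1.
The closest fraction with denominator <= 9 is either p_0/q_0 or the intermediate fraction (k*p_0 + p_{-1})/(k*q_0 + q_{-1}) with the largest k >= 1 whose denominator stays <= 9; these approach x as k grows, and every other convergent or intermediate fraction in range is farther away.
Largest k: floor((9 - q_{-1})/q_0) = floor((9 - 0)/1) = 9 (using the seeds p_{-1} = 1, q_{-1} = 0).
That gives (9*6 + 1)/(9*1 + 0) = 55/9.
Compare the errors: |x - 6/1| = |85*1 - 6*14|/(14*1) = 1/14, and |x - 55/9| = |85*9 - 55*14|/(14*9) = 5/126.
Cross-multiplying, 5*14 = 70 < 126 = 1*126, so 5/126 is smaller: the intermediate fraction 55/9 is closer to x than 6/1.

55/9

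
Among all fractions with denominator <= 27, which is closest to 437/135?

68/21

Expand x = 437/135 as a continued fraction with the Euclidean algorithm:
  437 = 3*135 + 32, so a_0 = 3.
  135 = 4*32 + 7, so a_1 = 4.
  32 = 4*7 + 4, so a_2 = 4.
  7 = 1*4 + 3, so a_3 = 1.
  4 = 1*3 + 1, so a_4 = 1.
  3 = 3*1 + 0, so a_5 = 3.
so x = [3; 4, 4, 1, 1, 3].
Convergents (p_i = a_i*p_{i-1} + p_{i-2}, q_i = a_i*q_{i-1} + q_{i-2} with p_{-2}=0, p_{-1}=1, q_{-2}=1, q_{-1}=0), until the denominator exceeds 27:
  i=0: a_0=3, p_0 = 3*1 + 0 = 3, q_0 = 3*0 + 1 = 1.
  i=1: a_1=4, p_1 = 4*3 + 1 = 13, q_1 = 4*1 + 0 = 4.
  i=2: a_2=4, p_2 = 4*13 + 3 = 55, q_2 = 4*4 + 1 = 17.
  i=3: a_3=1, p_3 = 1*55 + 13 = 68, q_3 = 1*17 + 4 = 21.
  i=4: a_4=1, p_4 = 1*68 + 55 = 123, q_4 = 1*21 + 17 = 38.
q_4 = 38 > 27, so the last convergent with denominator <= 27 is p_3/q_3 = 68/21.
The closest fraction with denominator <= 27 is either p_3/q_3 or the intermediate fraction (k*p_3 + p_2)/(k*q_3 + q_2) with the largest k >= 1 whose denominator stays <= 27; these approach x as k grows, and every other convergent or intermediate fraction in range is farther away.
Largest k: floor((27 - q_2)/q_3) = floor((27 - 17)/21) = 0.
Since k = 0, no intermediate fraction beyond p_3/q_3 has denominator <= 27, so the convergent 68/21 is the closest (its error is |437*21 - 68*135|/(135*21) = 3/2835).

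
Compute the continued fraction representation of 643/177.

Run the Euclidean algorithm on 643 and 177; the successive quotients are the partial quotients a_0, a_1, ... (each step inverts the fractional part left over by the previous one):
  643 = 3*177 + 112, so a_0 = 3.
  177 = 1*112 + 65, so a_1 = 1.
  112 = 1*65 + 47, so a_2 = 1.
  65 = 1*47 + 18, so a_3 = 1.
  47 = 2*18 + 11, so a_4 = 2.
  18 = 1*11 + 7, so a_5 = 1.
  11 = 1*7 + 4, so a_6 = 1.
  7 = 1*4 + 3, so a_7 = 1.
  4 = 1*3 + 1, so a_8 = 1.
  3 = 3*1 + 0, so a_9 = 3.
The remainder reaches 0 after 10 divisions, so the expansion has 10 partial quotients, read off in order.

[3; 1, 1, 1, 2, 1, 1, 1, 1, 3]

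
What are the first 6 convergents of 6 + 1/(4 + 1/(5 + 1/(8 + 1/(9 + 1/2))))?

6/1, 25/4, 131/21, 1073/172, 9788/1569, 20649/3310

Using the convergent recurrence p_i = a_i*p_{i-1} + p_{i-2}, q_i = a_i*q_{i-1} + q_{i-2} with p_{-2}=0, p_{-1}=1, q_{-2}=1, q_{-1}=0:
  i=0: a_0=6, p_0 = 6*1 + 0 = 6, q_0 = 6*0 + 1 = 1.
  i=1: a_1=4, p_1 = 4*6 + 1 = 25, q_1 = 4*1 + 0 = 4.
  i=2: a_2=5, p_2 = 5*25 + 6 = 131, q_2 = 5*4 + 1 = 21.
  i=3: a_3=8, p_3 = 8*131 + 25 = 1073, q_3 = 8*21 + 4 = 172.
  i=4: a_4=9, p_4 = 9*1073 + 131 = 9788, q_4 = 9*172 + 21 = 1569.
  i=5: a_5=2, p_5 = 2*9788 + 1073 = 20649, q_5 = 2*1569 + 172 = 3310.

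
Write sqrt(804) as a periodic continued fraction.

[28; (2, 1, 4, 2, 18, 2, 4, 1, 2, 56)]

Write x_i = (sqrt(804) + m_i)/d_i with (m_0, d_0) = (0, 1). a_0 = floor(sqrt(804)) = 28, since 28^2 = 784 <= 804 < 841 = 29^2.
Iterate m_{i+1} = d_i*a_i - m_i, d_{i+1} = (804 - m_{i+1}^2)/d_i, a_{i+1} = floor((a_0 + m_{i+1})/d_{i+1}):
  m_1 = 1*28 - 0 = 28, d_1 = (804 - 28^2)/1 = 20/1 = 20, a_1 = floor((28 + 28)/20) = 2.
  m_2 = 20*2 - 28 = 12, d_2 = (804 - 12^2)/20 = 660/20 = 33, a_2 = floor((28 + 12)/33) = 1.
  m_3 = 33*1 - 12 = 21, d_3 = (804 - 21^2)/33 = 363/33 = 11, a_3 = floor((28 + 21)/11) = 4.
  m_4 = 11*4 - 21 = 23, d_4 = (804 - 23^2)/11 = 275/11 = 25, a_4 = floor((28 + 23)/25) = 2.
  m_5 = 25*2 - 23 = 27, d_5 = (804 - 27^2)/25 = 75/25 = 3, a_5 = floor((28 + 27)/3) = 18.
  m_6 = 3*18 - 27 = 27, d_6 = (804 - 27^2)/3 = 75/3 = 25, a_6 = floor((28 + 27)/25) = 2.
  m_7 = 25*2 - 27 = 23, d_7 = (804 - 23^2)/25 = 275/25 = 11, a_7 = floor((28 + 23)/11) = 4.
  m_8 = 11*4 - 23 = 21, d_8 = (804 - 21^2)/11 = 363/11 = 33, a_8 = floor((28 + 21)/33) = 1.
  m_9 = 33*1 - 21 = 12, d_9 = (804 - 12^2)/33 = 660/33 = 20, a_9 = floor((28 + 12)/20) = 2.
  m_10 = 20*2 - 12 = 28, d_10 = (804 - 28^2)/20 = 20/20 = 1, a_10 = floor((28 + 28)/1) = 56.
  m_11 = 1*56 - 28 = 28, d_11 = (804 - 28^2)/1 = 20/1 = 20: (m_11, d_11) = (m_1, d_1) = (28, 20), so from here the quotients repeat a_1, ..., a_10; the period length is 10.
Hence the expansion of sqrt(804) is a_0 = 28 followed by the repeating block 2, 1, 4, 2, 18, 2, 4, 1, 2, 56 (period 10).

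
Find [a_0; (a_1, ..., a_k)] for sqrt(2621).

Write x_i = (sqrt(2621) + m_i)/d_i with (m_0, d_0) = (0, 1). a_0 = floor(sqrt(2621)) = 51, since 51^2 = 2601 <= 2621 < 2704 = 52^2.
Iterate m_{i+1} = d_i*a_i - m_i, d_{i+1} = (2621 - m_{i+1}^2)/d_i, a_{i+1} = floor((a_0 + m_{i+1})/d_{i+1}):
  m_1 = 1*51 - 0 = 51, d_1 = (2621 - 51^2)/1 = 20/1 = 20, a_1 = floor((51 + 51)/20) = 5.
  m_2 = 20*5 - 51 = 49, d_2 = (2621 - 49^2)/20 = 220/20 = 11, a_2 = floor((51 + 49)/11) = 9.
  m_3 = 11*9 - 49 = 50, d_3 = (2621 - 50^2)/11 = 121/11 = 11, a_3 = floor((51 + 50)/11) = 9.
  m_4 = 11*9 - 50 = 49, d_4 = (2621 - 49^2)/11 = 220/11 = 20, a_4 = floor((51 + 49)/20) = 5.
  m_5 = 20*5 - 49 = 51, d_5 = (2621 - 51^2)/20 = 20/20 = 1, a_5 = floor((51 + 51)/1) = 102.
  m_6 = 1*102 - 51 = 51, d_6 = (2621 - 51^2)/1 = 20/1 = 20: (m_6, d_6) = (m_1, d_1) = (51, 20), so from here the quotients repeat a_1, ..., a_5; the period length is 5.
Hence the expansion of sqrt(2621) is a_0 = 51 followed by the repeating block 5, 9, 9, 5, 102 (period 5).

[51; (5, 9, 9, 5, 102)]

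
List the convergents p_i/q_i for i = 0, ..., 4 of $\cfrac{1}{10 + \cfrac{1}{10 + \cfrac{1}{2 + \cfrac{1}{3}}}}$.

Using the convergent recurrence p_i = a_i*p_{i-1} + p_{i-2}, q_i = a_i*q_{i-1} + q_{i-2} with p_{-2}=0, p_{-1}=1, q_{-2}=1, q_{-1}=0:
  i=0: a_0=0, p_0 = 0*1 + 0 = 0, q_0 = 0*0 + 1 = 1.
  i=1: a_1=10, p_1 = 10*0 + 1 = 1, q_1 = 10*1 + 0 = 10.
  i=2: a_2=10, p_2 = 10*1 + 0 = 10, q_2 = 10*10 + 1 = 101.
  i=3: a_3=2, p_3 = 2*10 + 1 = 21, q_3 = 2*101 + 10 = 212.
  i=4: a_4=3, p_4 = 3*21 + 10 = 73, q_4 = 3*212 + 101 = 737.

0/1, 1/10, 10/101, 21/212, 73/737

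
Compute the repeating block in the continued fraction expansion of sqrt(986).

[31; (2, 2, 62)]

Write x_i = (sqrt(986) + m_i)/d_i with (m_0, d_0) = (0, 1). a_0 = floor(sqrt(986)) = 31, since 31^2 = 961 <= 986 < 1024 = 32^2.
Iterate m_{i+1} = d_i*a_i - m_i, d_{i+1} = (986 - m_{i+1}^2)/d_i, a_{i+1} = floor((a_0 + m_{i+1})/d_{i+1}):
  m_1 = 1*31 - 0 = 31, d_1 = (986 - 31^2)/1 = 25/1 = 25, a_1 = floor((31 + 31)/25) = 2.
  m_2 = 25*2 - 31 = 19, d_2 = (986 - 19^2)/25 = 625/25 = 25, a_2 = floor((31 + 19)/25) = 2.
  m_3 = 25*2 - 19 = 31, d_3 = (986 - 31^2)/25 = 25/25 = 1, a_3 = floor((31 + 31)/1) = 62.
  m_4 = 1*62 - 31 = 31, d_4 = (986 - 31^2)/1 = 25/1 = 25: (m_4, d_4) = (m_1, d_1) = (31, 25), so from here the quotients repeat a_1, ..., a_3; the period length is 3.
Hence the expansion of sqrt(986) is a_0 = 31 followed by the repeating block 2, 2, 62 (period 3).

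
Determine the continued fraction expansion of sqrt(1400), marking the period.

[37; (2, 2, 2, 74)]

Write x_i = (sqrt(1400) + m_i)/d_i with (m_0, d_0) = (0, 1). a_0 = floor(sqrt(1400)) = 37, since 37^2 = 1369 <= 1400 < 1444 = 38^2.
Iterate m_{i+1} = d_i*a_i - m_i, d_{i+1} = (1400 - m_{i+1}^2)/d_i, a_{i+1} = floor((a_0 + m_{i+1})/d_{i+1}):
  m_1 = 1*37 - 0 = 37, d_1 = (1400 - 37^2)/1 = 31/1 = 31, a_1 = floor((37 + 37)/31) = 2.
  m_2 = 31*2 - 37 = 25, d_2 = (1400 - 25^2)/31 = 775/31 = 25, a_2 = floor((37 + 25)/25) = 2.
  m_3 = 25*2 - 25 = 25, d_3 = (1400 - 25^2)/25 = 775/25 = 31, a_3 = floor((37 + 25)/31) = 2.
  m_4 = 31*2 - 25 = 37, d_4 = (1400 - 37^2)/31 = 31/31 = 1, a_4 = floor((37 + 37)/1) = 74.
  m_5 = 1*74 - 37 = 37, d_5 = (1400 - 37^2)/1 = 31/1 = 31: (m_5, d_5) = (m_1, d_1) = (37, 31), so from here the quotients repeat a_1, ..., a_4; the period length is 4.
Hence the expansion of sqrt(1400) is a_0 = 37 followed by the repeating block 2, 2, 2, 74 (period 4).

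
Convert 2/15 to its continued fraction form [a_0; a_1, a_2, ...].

[0; 7, 2]

Run the Euclidean algorithm on 2 and 15; the successive quotients are the partial quotients a_0, a_1, ... (each step inverts the fractional part left over by the previous one):
  2 = 0*15 + 2, so a_0 = 0.
  15 = 7*2 + 1, so a_1 = 7.
  2 = 2*1 + 0, so a_2 = 2.
The remainder reaches 0 after 3 divisions, so the expansion has 3 partial quotients, read off in order.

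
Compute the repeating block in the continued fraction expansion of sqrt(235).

Write x_i = (sqrt(235) + m_i)/d_i with (m_0, d_0) = (0, 1). a_0 = floor(sqrt(235)) = 15, since 15^2 = 225 <= 235 < 256 = 16^2.
Iterate m_{i+1} = d_i*a_i - m_i, d_{i+1} = (235 - m_{i+1}^2)/d_i, a_{i+1} = floor((a_0 + m_{i+1})/d_{i+1}):
  m_1 = 1*15 - 0 = 15, d_1 = (235 - 15^2)/1 = 10/1 = 10, a_1 = floor((15 + 15)/10) = 3.
  m_2 = 10*3 - 15 = 15, d_2 = (235 - 15^2)/10 = 10/10 = 1, a_2 = floor((15 + 15)/1) = 30.
  m_3 = 1*30 - 15 = 15, d_3 = (235 - 15^2)/1 = 10/1 = 10: (m_3, d_3) = (m_1, d_1) = (15, 10), so from here the quotients repeat a_1, a_2; the period length is 2.
Hence the expansion of sqrt(235) is a_0 = 15 followed by the repeating block 3, 30 (period 2).

[15; (3, 30)]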